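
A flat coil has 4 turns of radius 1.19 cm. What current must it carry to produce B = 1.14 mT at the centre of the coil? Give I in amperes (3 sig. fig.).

For an N-turn coil, B = Nμ₀I/(2R) with R = 0.0119 m, so I = 2RB/(Nμ₀) = 2 × 0.0119 × 1.14×10⁻³ / (4 × 4π×10⁻⁷) = 5.40 A.

I ≈ 5.40 A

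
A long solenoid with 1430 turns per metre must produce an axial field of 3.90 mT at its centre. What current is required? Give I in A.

I ≈ 2.17 A

Inside a long solenoid B = μ₀nI with n = 1430 m⁻¹, so I = B/(μ₀n).
I = 3.90×10⁻³ / (4π×10⁻⁷ × 1430) = 2.17 A.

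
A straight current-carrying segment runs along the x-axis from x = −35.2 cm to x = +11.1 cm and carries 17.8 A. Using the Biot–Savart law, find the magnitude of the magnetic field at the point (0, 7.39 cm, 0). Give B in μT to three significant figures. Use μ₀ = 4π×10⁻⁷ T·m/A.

For a finite straight segment, B = (μ₀I/4πd)(sinθ₁ + sinθ₂), where θ₁, θ₂ are the angles from the perpendicular to each end.
The perpendicular distance is d = 0.0739 m; the end-offsets along the wire are a = 0.352 m and b = 0.111 m.
sinθ₁ = 0.352/√(0.352²+0.0739²) = 0.9787; sinθ₂ = 0.111/√(0.111²+0.0739²) = 0.8324.
B = (4π×10⁻⁷ × 17.8) / (4π × 0.0739) × (0.9787 + 0.8324) = 4.36×10⁻⁵ T.

B ≈ 43.6 μT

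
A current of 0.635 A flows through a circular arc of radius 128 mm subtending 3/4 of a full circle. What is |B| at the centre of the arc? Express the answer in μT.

B ≈ 2.34 μT

The Biot–Savart field of a circular arc at its centre is B = μ₀Iφ/(4πR), with φ = 4.712 rad.
B = (4π×10⁻⁷ × 0.635 × 4.712) / (4π × 0.128) = 2.34×10⁻⁶ T.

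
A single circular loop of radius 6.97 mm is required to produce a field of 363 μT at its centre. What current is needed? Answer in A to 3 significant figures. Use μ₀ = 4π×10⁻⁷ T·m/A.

At the centre of a circular loop B = μ₀I/(2R), so I = 2RB/μ₀.
With R = 0.00697 m, I = 2 × 0.00697 × 3.63×10⁻⁴ / (4π×10⁻⁷) = 4.03 A.

I ≈ 4.03 A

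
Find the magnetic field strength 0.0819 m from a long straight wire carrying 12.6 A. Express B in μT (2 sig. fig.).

For an infinitely long straight wire, B = μ₀I/(2πd).
B = (4π×10⁻⁷ × 12.6) / (2π × 0.0819) = 3.08×10⁻⁵ T.

B ≈ 31 μT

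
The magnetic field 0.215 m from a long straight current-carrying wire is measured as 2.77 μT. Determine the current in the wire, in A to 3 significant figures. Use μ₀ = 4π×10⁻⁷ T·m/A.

For a long straight wire B = μ₀I/(2πd), so I = 2πdB/μ₀.
I = 2π × 0.215 × 2.77×10⁻⁶ / (4π×10⁻⁷) = 2.98 A.

I ≈ 2.98 A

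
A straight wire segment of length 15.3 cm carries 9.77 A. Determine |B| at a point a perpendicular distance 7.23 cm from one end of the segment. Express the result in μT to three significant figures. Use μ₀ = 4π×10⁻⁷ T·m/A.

For a finite straight segment, B = (μ₀I/4πd)(sinθ₁ + sinθ₂), where θ₁, θ₂ are the angles from the perpendicular to each end.
The perpendicular foot is at one end, so the two end-offsets along the wire are 0 and L = 0.153 m.
sinθ₁ = 0/√(0²+0.0723²) = 0.0000; sinθ₂ = 0.153/√(0.153²+0.0723²) = 0.9041.
B = (4π×10⁻⁷ × 9.77) / (4π × 0.0723) × (0.0000 + 0.9041) = 1.22×10⁻⁵ T.

B ≈ 12.2 μT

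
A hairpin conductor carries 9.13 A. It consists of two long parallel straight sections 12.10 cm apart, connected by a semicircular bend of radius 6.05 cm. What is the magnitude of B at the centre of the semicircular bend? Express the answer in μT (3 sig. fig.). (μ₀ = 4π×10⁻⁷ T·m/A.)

B ≈ 77.6 μT

The semicircular arc contributes B_arc = μ₀I·π/(4πR) = μ₀I/(4R) = 4.74×10⁻⁵ T.
Each semi-infinite lead is at perpendicular distance R = 0.0605 m from the centre, with the perpendicular foot at its near end, so it contributes μ₀I/(4πR); both point the same way, together 3.02×10⁻⁵ T.
Arc and leads all point the same direction: B = 4.74×10⁻⁵ + 3.02×10⁻⁵ = 7.76×10⁻⁵ T.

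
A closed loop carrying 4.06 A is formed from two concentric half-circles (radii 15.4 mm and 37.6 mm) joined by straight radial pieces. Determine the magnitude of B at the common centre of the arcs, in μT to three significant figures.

The radial connectors point toward the centre, so dl × r̂ = 0 and they contribute nothing.
Each semicircle gives μ₀I/(4R): inner arc 8.28×10⁻⁵ T, outer arc 3.39×10⁻⁵ T.
The two arcs carry current in opposite angular senses, so their fields oppose: B = |8.28×10⁻⁵ − 3.39×10⁻⁵| = 4.89×10⁻⁵ T.

B ≈ 48.9 μT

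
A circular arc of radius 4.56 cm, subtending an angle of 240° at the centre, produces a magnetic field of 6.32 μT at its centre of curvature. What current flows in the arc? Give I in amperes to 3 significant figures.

I ≈ 0.688 A

For a circular arc, B = μ₀Iφ/(4πR) with φ in radians; here φ = 4.189 rad.
So I = 4πRB/(μ₀φ) = 4π × 0.0456 × 6.32×10⁻⁶ / (4π×10⁻⁷ × 4.189) = 0.688 A.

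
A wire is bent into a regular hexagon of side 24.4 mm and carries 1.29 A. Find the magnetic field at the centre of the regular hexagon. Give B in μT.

Each side is a finite straight segment at perpendicular distance d = a/(2 tan(π/6)) = 0.02113 m from the centre, with end-angles ±π/6.
One side contributes B₁ = (μ₀I/4πd)·2 sin(π/6) = 6.10×10⁻⁶ T.
All 6 sides add in the same direction: B = 6 × 6.10×10⁻⁶ = 3.66×10⁻⁵ T.

B ≈ 36.6 μT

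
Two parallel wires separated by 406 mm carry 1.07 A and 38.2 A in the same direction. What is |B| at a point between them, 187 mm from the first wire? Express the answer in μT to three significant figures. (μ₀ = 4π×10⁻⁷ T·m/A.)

B ≈ 33.7 μT

Each long wire gives B = μ₀I/(2πd). Distances are d₁ = 0.187 m and d₂ = 0.219 m.
B₁ = 1.14×10⁻⁶ T, B₂ = 3.49×10⁻⁵ T.
Between parallel currents the two contributions point in opposite directions, so they subtract. B = |B₁ − B₂| = |1.14×10⁻⁶ − 3.49×10⁻⁵| = 3.37×10⁻⁵ T.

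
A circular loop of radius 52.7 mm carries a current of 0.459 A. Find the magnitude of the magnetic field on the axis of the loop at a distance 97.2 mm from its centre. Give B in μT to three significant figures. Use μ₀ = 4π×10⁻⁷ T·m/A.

B ≈ 0.593 μT

On the axis of a circular loop, B = μ₀IR² / [2(R²+z²)^(3/2)].
R² + z² = (0.0527)² + (0.0972)² = 0.01223 m², and (R²+z²)^(3/2) = 1.35×10⁻³ m³.
B = (4π×10⁻⁷ × 0.459 × 0.002777) / (2 × 1.35×10⁻³) = 5.93×10⁻⁷ T.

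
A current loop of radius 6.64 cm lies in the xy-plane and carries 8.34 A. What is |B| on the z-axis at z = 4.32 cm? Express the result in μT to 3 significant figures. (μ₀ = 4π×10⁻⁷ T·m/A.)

B ≈ 46.5 μT

On the axis of a circular loop, B = μ₀IR² / [2(R²+z²)^(3/2)].
R² + z² = (0.0664)² + (0.0432)² = 0.006275 m², and (R²+z²)^(3/2) = 4.97×10⁻⁴ m³.
B = (4π×10⁻⁷ × 8.34 × 0.004409) / (2 × 4.97×10⁻⁴) = 4.65×10⁻⁵ T.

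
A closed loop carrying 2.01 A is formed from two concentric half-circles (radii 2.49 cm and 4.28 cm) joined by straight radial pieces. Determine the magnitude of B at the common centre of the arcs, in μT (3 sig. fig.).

The radial connectors point toward the centre, so dl × r̂ = 0 and they contribute nothing.
Each semicircle gives μ₀I/(4R): inner arc 2.54×10⁻⁵ T, outer arc 1.48×10⁻⁵ T.
The two arcs carry current in opposite angular senses, so their fields oppose: B = |2.54×10⁻⁵ − 1.48×10⁻⁵| = 1.06×10⁻⁵ T.

B ≈ 10.6 μT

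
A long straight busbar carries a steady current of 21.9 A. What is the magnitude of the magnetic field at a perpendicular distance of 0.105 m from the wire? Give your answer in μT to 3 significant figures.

B ≈ 41.7 μT

For an infinitely long straight wire, B = μ₀I/(2πd).
B = (4π×10⁻⁷ × 21.9) / (2π × 0.105) = 4.17×10⁻⁵ T.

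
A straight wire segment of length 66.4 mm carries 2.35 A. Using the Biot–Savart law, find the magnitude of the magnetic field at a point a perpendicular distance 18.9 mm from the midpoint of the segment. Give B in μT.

B ≈ 21.6 μT

For a finite straight segment, B = (μ₀I/4πd)(sinθ₁ + sinθ₂), where θ₁, θ₂ are the angles from the perpendicular to each end.
The perpendicular from the point meets the wire at its midpoint, so each end is L/2 = 0.0332 m away along the wire.
sinθ₁ = 0.0332/√(0.0332²+0.0189²) = 0.8690; sinθ₂ = 0.0332/√(0.0332²+0.0189²) = 0.8690.
B = (4π×10⁻⁷ × 2.35) / (4π × 0.0189) × (0.8690 + 0.8690) = 2.16×10⁻⁵ T.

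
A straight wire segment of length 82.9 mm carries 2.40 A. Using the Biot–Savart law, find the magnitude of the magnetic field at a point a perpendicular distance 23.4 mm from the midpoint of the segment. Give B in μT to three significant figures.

B ≈ 17.9 μT

For a finite straight segment, B = (μ₀I/4πd)(sinθ₁ + sinθ₂), where θ₁, θ₂ are the angles from the perpendicular to each end.
The perpendicular from the point meets the wire at its midpoint, so each end is L/2 = 0.04145 m away along the wire.
sinθ₁ = 0.04145/√(0.04145²+0.0234²) = 0.8708; sinθ₂ = 0.04145/√(0.04145²+0.0234²) = 0.8708.
B = (4π×10⁻⁷ × 2.40) / (4π × 0.0234) × (0.8708 + 0.8708) = 1.79×10⁻⁵ T.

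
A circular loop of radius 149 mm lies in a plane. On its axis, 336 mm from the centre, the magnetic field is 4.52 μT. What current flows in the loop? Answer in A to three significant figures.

On the axis of a loop, B = μ₀IR²/[2(R²+z²)^(3/2)], so I = 2B(R²+z²)^(3/2)/(μ₀R²).
R² + z² = 0.0222 + 0.1129 = 0.1351 m²; raised to 3/2 gives 4.97×10⁻² m³.
I = 2 × 4.52×10⁻⁶ × 4.97×10⁻² / (1.26×10⁻⁶ × 0.0222) = 16.1 A.

I ≈ 16.1 A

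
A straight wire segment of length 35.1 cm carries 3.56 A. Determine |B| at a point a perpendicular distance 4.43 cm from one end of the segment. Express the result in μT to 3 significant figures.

For a finite straight segment, B = (μ₀I/4πd)(sinθ₁ + sinθ₂), where θ₁, θ₂ are the angles from the perpendicular to each end.
The perpendicular foot is at one end, so the two end-offsets along the wire are 0 and L = 0.351 m.
sinθ₁ = 0/√(0²+0.0443²) = 0.0000; sinθ₂ = 0.351/√(0.351²+0.0443²) = 0.9921.
B = (4π×10⁻⁷ × 3.56) / (4π × 0.0443) × (0.0000 + 0.9921) = 7.97×10⁻⁶ T.

B ≈ 7.97 μT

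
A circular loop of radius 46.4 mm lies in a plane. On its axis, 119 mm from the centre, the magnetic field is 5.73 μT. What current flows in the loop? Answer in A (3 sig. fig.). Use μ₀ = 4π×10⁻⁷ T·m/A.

On the axis of a loop, B = μ₀IR²/[2(R²+z²)^(3/2)], so I = 2B(R²+z²)^(3/2)/(μ₀R²).
R² + z² = 0.002153 + 0.01416 = 0.01631 m²; raised to 3/2 gives 2.08×10⁻³ m³.
I = 2 × 5.73×10⁻⁶ × 2.08×10⁻³ / (1.26×10⁻⁶ × 0.002153) = 8.83 A.

I ≈ 8.83 A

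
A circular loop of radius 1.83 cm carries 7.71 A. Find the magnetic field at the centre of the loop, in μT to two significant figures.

B ≈ 260 μT

At the centre of a circular loop the Biot–Savart law gives B = μ₀I/(2R).
B = (4π×10⁻⁷ × 7.71) / (2 × 0.0183) = 2.65×10⁻⁴ T.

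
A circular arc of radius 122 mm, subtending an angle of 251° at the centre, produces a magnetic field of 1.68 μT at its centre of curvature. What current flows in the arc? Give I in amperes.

I ≈ 0.468 A

For a circular arc, B = μ₀Iφ/(4πR) with φ in radians; here φ = 4.381 rad.
So I = 4πRB/(μ₀φ) = 4π × 0.122 × 1.68×10⁻⁶ / (4π×10⁻⁷ × 4.381) = 0.468 A.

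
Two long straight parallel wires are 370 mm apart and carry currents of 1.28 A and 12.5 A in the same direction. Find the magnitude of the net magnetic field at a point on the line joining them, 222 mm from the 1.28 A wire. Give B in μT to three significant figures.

Each long wire gives B = μ₀I/(2πd). Distances are d₁ = 0.222 m and d₂ = 0.148 m.
B₁ = 1.15×10⁻⁶ T, B₂ = 1.69×10⁻⁵ T.
Between parallel currents the two contributions point in opposite directions, so they subtract. B = |B₁ − B₂| = |1.15×10⁻⁶ − 1.69×10⁻⁵| = 1.57×10⁻⁵ T.

B ≈ 15.7 μT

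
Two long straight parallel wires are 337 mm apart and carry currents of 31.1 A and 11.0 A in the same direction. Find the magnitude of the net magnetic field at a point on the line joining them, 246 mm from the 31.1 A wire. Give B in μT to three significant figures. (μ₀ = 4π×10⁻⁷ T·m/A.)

B ≈ 1.11 μT

Each long wire gives B = μ₀I/(2πd). Distances are d₁ = 0.246 m and d₂ = 0.091 m.
B₁ = 2.53×10⁻⁵ T, B₂ = 2.42×10⁻⁵ T.
Between parallel currents the two contributions point in opposite directions, so they subtract. B = |B₁ − B₂| = |2.53×10⁻⁵ − 2.42×10⁻⁵| = 1.11×10⁻⁶ T.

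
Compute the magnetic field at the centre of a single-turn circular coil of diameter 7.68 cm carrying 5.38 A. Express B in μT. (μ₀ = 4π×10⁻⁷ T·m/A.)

At the centre of a circular loop the Biot–Savart law gives B = μ₀I/(2R) (so R = 0.0384 m).
B = (4π×10⁻⁷ × 5.38) / (2 × 0.0384) = 8.80×10⁻⁵ T.

B ≈ 88.0 μT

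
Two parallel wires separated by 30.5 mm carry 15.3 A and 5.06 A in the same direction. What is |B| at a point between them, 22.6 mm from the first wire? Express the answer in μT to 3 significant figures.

B ≈ 7.30 μT

Each long wire gives B = μ₀I/(2πd). Distances are d₁ = 0.0226 m and d₂ = 0.0079 m.
B₁ = 1.35×10⁻⁴ T, B₂ = 1.28×10⁻⁴ T.
Between parallel currents the two contributions point in opposite directions, so they subtract. B = |B₁ − B₂| = |1.35×10⁻⁴ − 1.28×10⁻⁴| = 7.30×10⁻⁶ T.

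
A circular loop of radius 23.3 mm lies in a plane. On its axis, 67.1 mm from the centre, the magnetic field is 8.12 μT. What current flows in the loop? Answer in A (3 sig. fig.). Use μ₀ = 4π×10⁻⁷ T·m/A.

On the axis of a loop, B = μ₀IR²/[2(R²+z²)^(3/2)], so I = 2B(R²+z²)^(3/2)/(μ₀R²).
R² + z² = 0.0005429 + 0.004502 = 0.005045 m²; raised to 3/2 gives 3.58×10⁻⁴ m³.
I = 2 × 8.12×10⁻⁶ × 3.58×10⁻⁴ / (1.26×10⁻⁶ × 0.0005429) = 8.53 A.

I ≈ 8.53 A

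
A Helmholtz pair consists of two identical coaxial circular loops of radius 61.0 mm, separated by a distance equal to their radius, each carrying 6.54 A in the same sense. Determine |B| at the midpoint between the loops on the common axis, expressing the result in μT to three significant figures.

B ≈ 96.4 μT

Each loop contributes B = μ₀IR²/[2(R²+z²)^(3/2)] on the axis, with z measured from that loop.
Loop 1 (z = 0.0305 m): B₁ = 4.82×10⁻⁵ T. Loop 2 (z = 0.0305 m): B₂ = 4.82×10⁻⁵ T.
The fields add: B = B₁ + B₂ = 9.64×10⁻⁵ T.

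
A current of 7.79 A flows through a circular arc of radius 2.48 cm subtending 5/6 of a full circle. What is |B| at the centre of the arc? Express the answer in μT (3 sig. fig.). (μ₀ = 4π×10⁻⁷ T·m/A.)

B ≈ 164 μT

The Biot–Savart field of a circular arc at its centre is B = μ₀Iφ/(4πR), with φ = 5.236 rad.
B = (4π×10⁻⁷ × 7.79 × 5.236) / (4π × 0.0248) = 1.64×10⁻⁴ T.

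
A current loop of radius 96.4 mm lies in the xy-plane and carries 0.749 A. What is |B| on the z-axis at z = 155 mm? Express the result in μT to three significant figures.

On the axis of a circular loop, B = μ₀IR² / [2(R²+z²)^(3/2)].
R² + z² = (0.0964)² + (0.155)² = 0.03332 m², and (R²+z²)^(3/2) = 6.08×10⁻³ m³.
B = (4π×10⁻⁷ × 0.749 × 0.009293) / (2 × 6.08×10⁻³) = 7.19×10⁻⁷ T.

B ≈ 0.719 μT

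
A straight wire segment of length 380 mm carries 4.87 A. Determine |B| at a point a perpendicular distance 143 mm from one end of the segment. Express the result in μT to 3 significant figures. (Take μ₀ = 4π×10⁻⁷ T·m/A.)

B ≈ 3.19 μT

For a finite straight segment, B = (μ₀I/4πd)(sinθ₁ + sinθ₂), where θ₁, θ₂ are the angles from the perpendicular to each end.
The perpendicular foot is at one end, so the two end-offsets along the wire are 0 and L = 0.38 m.
sinθ₁ = 0/√(0²+0.143²) = 0.0000; sinθ₂ = 0.38/√(0.38²+0.143²) = 0.9359.
B = (4π×10⁻⁷ × 4.87) / (4π × 0.143) × (0.0000 + 0.9359) = 3.19×10⁻⁶ T.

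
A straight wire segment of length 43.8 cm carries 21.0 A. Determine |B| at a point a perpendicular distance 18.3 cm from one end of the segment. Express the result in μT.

For a finite straight segment, B = (μ₀I/4πd)(sinθ₁ + sinθ₂), where θ₁, θ₂ are the angles from the perpendicular to each end.
The perpendicular foot is at one end, so the two end-offsets along the wire are 0 and L = 0.438 m.
sinθ₁ = 0/√(0²+0.183²) = 0.0000; sinθ₂ = 0.438/√(0.438²+0.183²) = 0.9227.
B = (4π×10⁻⁷ × 21.0) / (4π × 0.183) × (0.0000 + 0.9227) = 1.06×10⁻⁵ T.

B ≈ 10.6 μT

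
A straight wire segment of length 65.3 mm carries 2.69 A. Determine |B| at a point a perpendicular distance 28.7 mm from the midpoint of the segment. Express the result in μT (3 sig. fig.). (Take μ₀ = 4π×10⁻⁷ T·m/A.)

For a finite straight segment, B = (μ₀I/4πd)(sinθ₁ + sinθ₂), where θ₁, θ₂ are the angles from the perpendicular to each end.
The perpendicular from the point meets the wire at its midpoint, so each end is L/2 = 0.03265 m away along the wire.
sinθ₁ = 0.03265/√(0.03265²+0.0287²) = 0.7511; sinθ₂ = 0.03265/√(0.03265²+0.0287²) = 0.7511.
B = (4π×10⁻⁷ × 2.69) / (4π × 0.0287) × (0.7511 + 0.7511) = 1.41×10⁻⁵ T.

B ≈ 14.1 μT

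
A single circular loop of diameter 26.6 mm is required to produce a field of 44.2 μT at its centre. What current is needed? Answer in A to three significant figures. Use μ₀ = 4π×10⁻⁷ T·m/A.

At the centre of a circular loop B = μ₀I/(2R), so I = 2RB/μ₀.
With R = 0.0133 m, I = 2 × 0.0133 × 4.42×10⁻⁵ / (4π×10⁻⁷) = 0.936 A.

I ≈ 0.936 A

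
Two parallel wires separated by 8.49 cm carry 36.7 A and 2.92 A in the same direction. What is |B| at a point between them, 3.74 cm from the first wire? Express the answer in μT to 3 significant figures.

B ≈ 184 μT

Each long wire gives B = μ₀I/(2πd). Distances are d₁ = 0.0374 m and d₂ = 0.0475 m.
B₁ = 1.96×10⁻⁴ T, B₂ = 1.23×10⁻⁵ T.
Between parallel currents the two contributions point in opposite directions, so they subtract. B = |B₁ − B₂| = |1.96×10⁻⁴ − 1.23×10⁻⁵| = 1.84×10⁻⁴ T.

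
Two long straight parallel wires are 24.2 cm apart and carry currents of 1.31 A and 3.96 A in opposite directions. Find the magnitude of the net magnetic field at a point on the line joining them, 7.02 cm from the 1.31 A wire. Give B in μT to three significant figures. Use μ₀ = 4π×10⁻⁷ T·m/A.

B ≈ 8.34 μT

Each long wire gives B = μ₀I/(2πd). Distances are d₁ = 0.0702 m and d₂ = 0.1718 m.
B₁ = 3.73×10⁻⁶ T, B₂ = 4.61×10⁻⁶ T.
Between antiparallel currents both contributions point the same way, so they add. B = B₁ + B₂ = 3.73×10⁻⁶ + 4.61×10⁻⁶ = 8.34×10⁻⁶ T.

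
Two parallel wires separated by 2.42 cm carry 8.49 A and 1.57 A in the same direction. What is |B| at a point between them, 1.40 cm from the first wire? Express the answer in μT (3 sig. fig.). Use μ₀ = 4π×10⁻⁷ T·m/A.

Each long wire gives B = μ₀I/(2πd). Distances are d₁ = 0.014 m and d₂ = 0.0102 m.
B₁ = 1.21×10⁻⁴ T, B₂ = 3.08×10⁻⁵ T.
Between parallel currents the two contributions point in opposite directions, so they subtract. B = |B₁ − B₂| = |1.21×10⁻⁴ − 3.08×10⁻⁵| = 9.05×10⁻⁵ T.

B ≈ 90.5 μT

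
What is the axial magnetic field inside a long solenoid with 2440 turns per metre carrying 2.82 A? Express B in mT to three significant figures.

Inside a long solenoid, B = μ₀nI with n = 2440 turns/m.
B = 4π×10⁻⁷ × 2440 × 2.82 = 8.65×10⁻³ T.

B ≈ 8.65 mT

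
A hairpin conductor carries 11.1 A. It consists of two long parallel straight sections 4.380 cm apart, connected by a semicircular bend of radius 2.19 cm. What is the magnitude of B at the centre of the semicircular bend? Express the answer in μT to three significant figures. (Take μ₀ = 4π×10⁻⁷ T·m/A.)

The semicircular arc contributes B_arc = μ₀I·π/(4πR) = μ₀I/(4R) = 1.59×10⁻⁴ T.
Each semi-infinite lead is at perpendicular distance R = 0.0219 m from the centre, with the perpendicular foot at its near end, so it contributes μ₀I/(4πR); both point the same way, together 1.01×10⁻⁴ T.
Arc and leads all point the same direction: B = 1.59×10⁻⁴ + 1.01×10⁻⁴ = 2.61×10⁻⁴ T.

B ≈ 261 μT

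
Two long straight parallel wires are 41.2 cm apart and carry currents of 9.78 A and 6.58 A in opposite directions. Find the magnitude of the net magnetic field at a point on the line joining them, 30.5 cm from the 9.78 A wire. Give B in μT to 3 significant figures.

Each long wire gives B = μ₀I/(2πd). Distances are d₁ = 0.305 m and d₂ = 0.107 m.
B₁ = 6.41×10⁻⁶ T, B₂ = 1.23×10⁻⁵ T.
Between antiparallel currents both contributions point the same way, so they add. B = B₁ + B₂ = 6.41×10⁻⁶ + 1.23×10⁻⁵ = 1.87×10⁻⁵ T.

B ≈ 18.7 μT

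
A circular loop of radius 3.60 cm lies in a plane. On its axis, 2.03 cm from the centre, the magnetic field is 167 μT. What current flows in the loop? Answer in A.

I ≈ 14.5 A

On the axis of a loop, B = μ₀IR²/[2(R²+z²)^(3/2)], so I = 2B(R²+z²)^(3/2)/(μ₀R²).
R² + z² = 0.001296 + 0.0004121 = 0.001708 m²; raised to 3/2 gives 7.06×10⁻⁵ m³.
I = 2 × 1.67×10⁻⁴ × 7.06×10⁻⁵ / (1.26×10⁻⁶ × 0.001296) = 14.5 A.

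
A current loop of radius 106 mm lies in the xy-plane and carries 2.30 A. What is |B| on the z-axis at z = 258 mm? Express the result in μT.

B ≈ 0.748 μT

On the axis of a circular loop, B = μ₀IR² / [2(R²+z²)^(3/2)].
R² + z² = (0.106)² + (0.258)² = 0.0778 m², and (R²+z²)^(3/2) = 2.17×10⁻² m³.
B = (4π×10⁻⁷ × 2.30 × 0.01124) / (2 × 2.17×10⁻²) = 7.48×10⁻⁷ T.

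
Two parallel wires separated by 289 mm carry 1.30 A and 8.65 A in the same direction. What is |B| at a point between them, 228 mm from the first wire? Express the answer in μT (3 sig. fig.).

B ≈ 27.2 μT

Each long wire gives B = μ₀I/(2πd). Distances are d₁ = 0.228 m and d₂ = 0.061 m.
B₁ = 1.14×10⁻⁶ T, B₂ = 2.84×10⁻⁵ T.
Between parallel currents the two contributions point in opposite directions, so they subtract. B = |B₁ − B₂| = |1.14×10⁻⁶ − 2.84×10⁻⁵| = 2.72×10⁻⁵ T.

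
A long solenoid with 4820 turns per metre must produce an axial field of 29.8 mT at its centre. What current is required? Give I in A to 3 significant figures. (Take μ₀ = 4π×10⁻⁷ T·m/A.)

Inside a long solenoid B = μ₀nI with n = 4820 m⁻¹, so I = B/(μ₀n).
I = 2.98×10⁻² / (4π×10⁻⁷ × 4820) = 4.92 A.

I ≈ 4.92 A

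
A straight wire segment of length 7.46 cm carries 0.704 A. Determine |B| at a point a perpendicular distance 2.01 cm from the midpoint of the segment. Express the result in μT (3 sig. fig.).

For a finite straight segment, B = (μ₀I/4πd)(sinθ₁ + sinθ₂), where θ₁, θ₂ are the angles from the perpendicular to each end.
The perpendicular from the point meets the wire at its midpoint, so each end is L/2 = 0.0373 m away along the wire.
sinθ₁ = 0.0373/√(0.0373²+0.0201²) = 0.8803; sinθ₂ = 0.0373/√(0.0373²+0.0201²) = 0.8803.
B = (4π×10⁻⁷ × 0.704) / (4π × 0.0201) × (0.8803 + 0.8803) = 6.17×10⁻⁶ T.

B ≈ 6.17 μT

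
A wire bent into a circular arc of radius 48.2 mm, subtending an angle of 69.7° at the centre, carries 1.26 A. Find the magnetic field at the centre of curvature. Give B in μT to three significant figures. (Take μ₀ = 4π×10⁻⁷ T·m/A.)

B ≈ 3.18 μT

The Biot–Savart field of a circular arc at its centre is B = μ₀Iφ/(4πR), with φ = 1.216 rad.
B = (4π×10⁻⁷ × 1.26 × 1.216) / (4π × 0.0482) = 3.18×10⁻⁶ T.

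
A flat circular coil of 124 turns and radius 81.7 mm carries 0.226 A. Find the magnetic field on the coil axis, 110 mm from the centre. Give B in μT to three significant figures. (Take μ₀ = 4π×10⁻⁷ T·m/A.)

B ≈ 45.7 μT

For an N-turn flat coil, B = Nμ₀IR²/[2(R²+z²)^(3/2)] with R = 0.0817 m, z = 0.11 m.
B = 124 × 3.68×10⁻⁷ T = 4.57×10⁻⁵ T.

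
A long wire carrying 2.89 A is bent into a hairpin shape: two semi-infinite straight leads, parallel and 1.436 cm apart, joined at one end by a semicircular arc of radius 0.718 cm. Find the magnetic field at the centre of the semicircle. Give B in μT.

The semicircular arc contributes B_arc = μ₀I·π/(4πR) = μ₀I/(4R) = 1.26×10⁻⁴ T.
Each semi-infinite lead is at perpendicular distance R = 0.00718 m from the centre, with the perpendicular foot at its near end, so it contributes μ₀I/(4πR); both point the same way, together 8.05×10⁻⁵ T.
Arc and leads all point the same direction: B = 1.26×10⁻⁴ + 8.05×10⁻⁵ = 2.07×10⁻⁴ T.

B ≈ 207 μT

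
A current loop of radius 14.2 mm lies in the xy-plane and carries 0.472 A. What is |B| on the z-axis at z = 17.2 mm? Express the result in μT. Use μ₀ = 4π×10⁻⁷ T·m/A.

B ≈ 5.39 μT

On the axis of a circular loop, B = μ₀IR² / [2(R²+z²)^(3/2)].
R² + z² = (0.0142)² + (0.0172)² = 0.0004975 m², and (R²+z²)^(3/2) = 1.11×10⁻⁵ m³.
B = (4π×10⁻⁷ × 0.472 × 0.0002016) / (2 × 1.11×10⁻⁵) = 5.39×10⁻⁶ T.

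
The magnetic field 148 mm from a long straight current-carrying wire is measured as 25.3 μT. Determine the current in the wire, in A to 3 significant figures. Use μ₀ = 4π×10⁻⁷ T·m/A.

For a long straight wire B = μ₀I/(2πd), so I = 2πdB/μ₀.
I = 2π × 0.148 × 2.53×10⁻⁵ / (4π×10⁻⁷) = 18.7 A.

I ≈ 18.7 A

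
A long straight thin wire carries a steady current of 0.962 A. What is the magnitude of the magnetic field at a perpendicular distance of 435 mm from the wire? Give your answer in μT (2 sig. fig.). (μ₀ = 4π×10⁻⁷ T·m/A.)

B ≈ 0.44 μT

For an infinitely long straight wire, B = μ₀I/(2πd).
B = (4π×10⁻⁷ × 0.962) / (2π × 0.435) = 4.42×10⁻⁷ T.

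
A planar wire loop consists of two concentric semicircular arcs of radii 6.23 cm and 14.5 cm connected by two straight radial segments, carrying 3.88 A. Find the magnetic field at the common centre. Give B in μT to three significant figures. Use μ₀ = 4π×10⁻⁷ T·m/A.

The radial connectors point toward the centre, so dl × r̂ = 0 and they contribute nothing.
Each semicircle gives μ₀I/(4R): inner arc 1.96×10⁻⁵ T, outer arc 8.41×10⁻⁶ T.
The two arcs carry current in opposite angular senses, so their fields oppose: B = |1.96×10⁻⁵ − 8.41×10⁻⁶| = 1.12×10⁻⁵ T.

B ≈ 11.2 μT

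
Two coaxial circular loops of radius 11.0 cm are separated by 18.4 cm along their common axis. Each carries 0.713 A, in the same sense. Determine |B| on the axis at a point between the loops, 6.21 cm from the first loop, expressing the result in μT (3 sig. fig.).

B ≈ 3.91 μT

Each loop contributes B = μ₀IR²/[2(R²+z²)^(3/2)] on the axis, with z measured from that loop.
Loop 1 (z = 0.0621 m): B₁ = 2.69×10⁻⁶ T. Loop 2 (z = 0.1219 m): B₂ = 1.22×10⁻⁶ T.
The fields add: B = B₁ + B₂ = 3.91×10⁻⁶ T.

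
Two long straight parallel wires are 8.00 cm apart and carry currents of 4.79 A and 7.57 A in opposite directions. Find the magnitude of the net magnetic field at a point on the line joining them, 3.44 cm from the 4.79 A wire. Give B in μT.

Each long wire gives B = μ₀I/(2πd). Distances are d₁ = 0.0344 m and d₂ = 0.0456 m.
B₁ = 2.78×10⁻⁵ T, B₂ = 3.32×10⁻⁵ T.
Between antiparallel currents both contributions point the same way, so they add. B = B₁ + B₂ = 2.78×10⁻⁵ + 3.32×10⁻⁵ = 6.11×10⁻⁵ T.

B ≈ 61.1 μT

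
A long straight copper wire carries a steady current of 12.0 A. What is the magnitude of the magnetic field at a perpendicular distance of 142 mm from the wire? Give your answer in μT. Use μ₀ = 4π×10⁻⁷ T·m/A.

B ≈ 16.9 μT

For an infinitely long straight wire, B = μ₀I/(2πd).
B = (4π×10⁻⁷ × 12.0) / (2π × 0.142) = 1.69×10⁻⁵ T.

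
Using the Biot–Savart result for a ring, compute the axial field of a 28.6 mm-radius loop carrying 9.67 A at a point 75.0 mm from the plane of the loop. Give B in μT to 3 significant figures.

On the axis of a circular loop, B = μ₀IR² / [2(R²+z²)^(3/2)].
R² + z² = (0.0286)² + (0.075)² = 0.006443 m², and (R²+z²)^(3/2) = 5.17×10⁻⁴ m³.
B = (4π×10⁻⁷ × 9.67 × 0.000818) / (2 × 5.17×10⁻⁴) = 9.61×10⁻⁶ T.

B ≈ 9.61 μT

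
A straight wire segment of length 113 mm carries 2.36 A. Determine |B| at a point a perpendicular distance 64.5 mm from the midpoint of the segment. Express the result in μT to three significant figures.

For a finite straight segment, B = (μ₀I/4πd)(sinθ₁ + sinθ₂), where θ₁, θ₂ are the angles from the perpendicular to each end.
The perpendicular from the point meets the wire at its midpoint, so each end is L/2 = 0.0565 m away along the wire.
sinθ₁ = 0.0565/√(0.0565²+0.0645²) = 0.6589; sinθ₂ = 0.0565/√(0.0565²+0.0645²) = 0.6589.
B = (4π×10⁻⁷ × 2.36) / (4π × 0.0645) × (0.6589 + 0.6589) = 4.82×10⁻⁶ T.

B ≈ 4.82 μT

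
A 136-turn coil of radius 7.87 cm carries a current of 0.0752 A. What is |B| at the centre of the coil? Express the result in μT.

B ≈ 81.7 μT

For an N-turn flat coil, B = Nμ₀I/(2R) with R = 0.0787 m.
B = 136 × 6.00×10⁻⁷ T = 8.17×10⁻⁵ T.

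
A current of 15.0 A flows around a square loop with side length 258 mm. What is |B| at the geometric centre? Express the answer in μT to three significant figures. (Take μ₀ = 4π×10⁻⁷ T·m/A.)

Each side is a finite straight segment at perpendicular distance d = a/(2 tan(π/4)) = 0.129 m from the centre, with end-angles ±π/4.
One side contributes B₁ = (μ₀I/4πd)·2 sin(π/4) = 1.64×10⁻⁵ T.
All 4 sides add in the same direction: B = 4 × 1.64×10⁻⁵ = 6.58×10⁻⁵ T.

B ≈ 65.8 μT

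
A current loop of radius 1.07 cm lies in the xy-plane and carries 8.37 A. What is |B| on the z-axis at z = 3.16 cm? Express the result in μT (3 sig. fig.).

On the axis of a circular loop, B = μ₀IR² / [2(R²+z²)^(3/2)].
R² + z² = (0.0107)² + (0.0316)² = 0.001113 m², and (R²+z²)^(3/2) = 3.71×10⁻⁵ m³.
B = (4π×10⁻⁷ × 8.37 × 0.0001145) / (2 × 3.71×10⁻⁵) = 1.62×10⁻⁵ T.

B ≈ 16.2 μT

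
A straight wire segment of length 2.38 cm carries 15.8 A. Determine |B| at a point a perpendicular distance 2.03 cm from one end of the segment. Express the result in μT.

B ≈ 59.2 μT

For a finite straight segment, B = (μ₀I/4πd)(sinθ₁ + sinθ₂), where θ₁, θ₂ are the angles from the perpendicular to each end.
The perpendicular foot is at one end, so the two end-offsets along the wire are 0 and L = 0.0238 m.
sinθ₁ = 0/√(0²+0.0203²) = 0.0000; sinθ₂ = 0.0238/√(0.0238²+0.0203²) = 0.7608.
B = (4π×10⁻⁷ × 15.8) / (4π × 0.0203) × (0.0000 + 0.7608) = 5.92×10⁻⁵ T.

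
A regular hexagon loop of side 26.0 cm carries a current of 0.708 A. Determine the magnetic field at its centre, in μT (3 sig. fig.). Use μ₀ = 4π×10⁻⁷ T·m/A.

B ≈ 1.89 μT

Each side is a finite straight segment at perpendicular distance d = a/(2 tan(π/6)) = 0.2252 m from the centre, with end-angles ±π/6.
One side contributes B₁ = (μ₀I/4πd)·2 sin(π/6) = 3.14×10⁻⁷ T.
All 6 sides add in the same direction: B = 6 × 3.14×10⁻⁷ = 1.89×10⁻⁶ T.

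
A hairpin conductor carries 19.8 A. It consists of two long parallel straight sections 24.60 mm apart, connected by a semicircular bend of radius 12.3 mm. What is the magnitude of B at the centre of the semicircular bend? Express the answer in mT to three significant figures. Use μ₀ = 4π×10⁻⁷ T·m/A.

B ≈ 0.828 mT

The semicircular arc contributes B_arc = μ₀I·π/(4πR) = μ₀I/(4R) = 5.06×10⁻⁴ T.
Each semi-infinite lead is at perpendicular distance R = 0.0123 m from the centre, with the perpendicular foot at its near end, so it contributes μ₀I/(4πR); both point the same way, together 3.22×10⁻⁴ T.
Arc and leads all point the same direction: B = 5.06×10⁻⁴ + 3.22×10⁻⁴ = 8.28×10⁻⁴ T.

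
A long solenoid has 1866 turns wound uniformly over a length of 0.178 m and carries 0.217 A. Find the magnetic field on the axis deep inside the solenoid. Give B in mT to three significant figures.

Inside a long solenoid, B = μ₀nI with n = 1.048×10⁴ turns/m.
B = 4π×10⁻⁷ × 1.048×10⁴ × 0.217 = 2.86×10⁻³ T.

B ≈ 2.86 mT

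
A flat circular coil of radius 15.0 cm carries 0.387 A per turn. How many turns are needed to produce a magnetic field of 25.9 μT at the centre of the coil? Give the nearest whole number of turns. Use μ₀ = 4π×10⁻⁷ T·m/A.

For an N-turn coil, B = Nμ₀I/(2R). A single turn gives B₁ = 1.62×10⁻⁶ T with R = 0.15 m.
N = B/B₁ = 2.59×10⁻⁵ / 1.62×10⁻⁶ = 15.98.

N = 16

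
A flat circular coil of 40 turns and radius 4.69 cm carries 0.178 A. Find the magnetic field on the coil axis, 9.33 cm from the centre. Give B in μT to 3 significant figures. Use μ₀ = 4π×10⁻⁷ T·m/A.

For an N-turn flat coil, B = Nμ₀IR²/[2(R²+z²)^(3/2)] with R = 0.0469 m, z = 0.0933 m.
B = 40 × 2.16×10⁻⁷ T = 8.64×10⁻⁶ T.

B ≈ 8.64 μT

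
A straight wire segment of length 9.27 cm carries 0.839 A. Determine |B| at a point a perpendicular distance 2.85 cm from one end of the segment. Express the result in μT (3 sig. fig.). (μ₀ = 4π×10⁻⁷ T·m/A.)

B ≈ 2.81 μT

For a finite straight segment, B = (μ₀I/4πd)(sinθ₁ + sinθ₂), where θ₁, θ₂ are the angles from the perpendicular to each end.
The perpendicular foot is at one end, so the two end-offsets along the wire are 0 and L = 0.0927 m.
sinθ₁ = 0/√(0²+0.0285²) = 0.0000; sinθ₂ = 0.0927/√(0.0927²+0.0285²) = 0.9558.
B = (4π×10⁻⁷ × 0.839) / (4π × 0.0285) × (0.0000 + 0.9558) = 2.81×10⁻⁶ T.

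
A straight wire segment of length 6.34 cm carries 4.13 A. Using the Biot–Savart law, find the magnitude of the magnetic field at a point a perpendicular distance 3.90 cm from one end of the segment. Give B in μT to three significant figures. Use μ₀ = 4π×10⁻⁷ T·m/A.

For a finite straight segment, B = (μ₀I/4πd)(sinθ₁ + sinθ₂), where θ₁, θ₂ are the angles from the perpendicular to each end.
The perpendicular foot is at one end, so the two end-offsets along the wire are 0 and L = 0.0634 m.
sinθ₁ = 0/√(0²+0.039²) = 0.0000; sinθ₂ = 0.0634/√(0.0634²+0.039²) = 0.8518.
B = (4π×10⁻⁷ × 4.13) / (4π × 0.039) × (0.0000 + 0.8518) = 9.02×10⁻⁶ T.

B ≈ 9.02 μT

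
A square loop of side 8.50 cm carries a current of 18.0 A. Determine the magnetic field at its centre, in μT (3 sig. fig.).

B ≈ 240 μT

Each side is a finite straight segment at perpendicular distance d = a/(2 tan(π/4)) = 0.0425 m from the centre, with end-angles ±π/4.
One side contributes B₁ = (μ₀I/4πd)·2 sin(π/4) = 5.99×10⁻⁵ T.
All 4 sides add in the same direction: B = 4 × 5.99×10⁻⁵ = 2.40×10⁻⁴ T.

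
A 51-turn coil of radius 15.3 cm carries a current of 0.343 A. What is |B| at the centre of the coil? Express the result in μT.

B ≈ 71.8 μT

For an N-turn flat coil, B = Nμ₀I/(2R) with R = 0.153 m.
B = 51 × 1.41×10⁻⁶ T = 7.18×10⁻⁵ T.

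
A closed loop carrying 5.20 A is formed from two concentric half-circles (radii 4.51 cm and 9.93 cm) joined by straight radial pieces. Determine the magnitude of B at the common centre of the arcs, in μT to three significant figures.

The radial connectors point toward the centre, so dl × r̂ = 0 and they contribute nothing.
Each semicircle gives μ₀I/(4R): inner arc 3.62×10⁻⁵ T, outer arc 1.65×10⁻⁵ T.
The two arcs carry current in opposite angular senses, so their fields oppose: B = |3.62×10⁻⁵ − 1.65×10⁻⁵| = 1.98×10⁻⁵ T.

B ≈ 19.8 μT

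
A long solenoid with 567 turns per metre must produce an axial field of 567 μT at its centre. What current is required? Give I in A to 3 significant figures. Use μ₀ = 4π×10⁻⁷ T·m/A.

Inside a long solenoid B = μ₀nI with n = 567 m⁻¹, so I = B/(μ₀n).
I = 5.67×10⁻⁴ / (4π×10⁻⁷ × 567) = 0.796 A.

I ≈ 0.796 A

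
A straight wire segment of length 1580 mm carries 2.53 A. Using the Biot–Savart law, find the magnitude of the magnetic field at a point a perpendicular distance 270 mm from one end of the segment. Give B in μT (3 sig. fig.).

For a finite straight segment, B = (μ₀I/4πd)(sinθ₁ + sinθ₂), where θ₁, θ₂ are the angles from the perpendicular to each end.
The perpendicular foot is at one end, so the two end-offsets along the wire are 0 and L = 1.58 m.
sinθ₁ = 0/√(0²+0.27²) = 0.0000; sinθ₂ = 1.58/√(1.58²+0.27²) = 0.9857.
B = (4π×10⁻⁷ × 2.53) / (4π × 0.27) × (0.0000 + 0.9857) = 9.24×10⁻⁷ T.

B ≈ 0.924 μT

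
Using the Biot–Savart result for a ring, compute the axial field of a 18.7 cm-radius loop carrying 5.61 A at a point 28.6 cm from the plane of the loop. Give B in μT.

On the axis of a circular loop, B = μ₀IR² / [2(R²+z²)^(3/2)].
R² + z² = (0.187)² + (0.286)² = 0.1168 m², and (R²+z²)^(3/2) = 3.99×10⁻² m³.
B = (4π×10⁻⁷ × 5.61 × 0.03497) / (2 × 3.99×10⁻²) = 3.09×10⁻⁶ T.

B ≈ 3.09 μT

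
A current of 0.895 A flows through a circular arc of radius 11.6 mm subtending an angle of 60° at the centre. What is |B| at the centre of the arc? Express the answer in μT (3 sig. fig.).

B ≈ 8.08 μT

The Biot–Savart field of a circular arc at its centre is B = μ₀Iφ/(4πR), with φ = 1.047 rad.
B = (4π×10⁻⁷ × 0.895 × 1.047) / (4π × 0.0116) = 8.08×10⁻⁶ T.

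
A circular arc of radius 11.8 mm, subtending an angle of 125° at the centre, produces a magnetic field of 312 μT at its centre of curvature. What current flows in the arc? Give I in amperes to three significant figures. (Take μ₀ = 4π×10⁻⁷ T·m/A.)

For a circular arc, B = μ₀Iφ/(4πR) with φ in radians; here φ = 2.182 rad.
So I = 4πRB/(μ₀φ) = 4π × 0.0118 × 3.12×10⁻⁴ / (4π×10⁻⁷ × 2.182) = 16.9 A.

I ≈ 16.9 A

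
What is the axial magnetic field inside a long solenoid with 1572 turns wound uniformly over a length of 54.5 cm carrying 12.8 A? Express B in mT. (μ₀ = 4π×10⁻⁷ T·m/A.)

B ≈ 46.4 mT

Inside a long solenoid, B = μ₀nI with n = 2884 turns/m.
B = 4π×10⁻⁷ × 2884 × 12.8 = 4.64×10⁻² T.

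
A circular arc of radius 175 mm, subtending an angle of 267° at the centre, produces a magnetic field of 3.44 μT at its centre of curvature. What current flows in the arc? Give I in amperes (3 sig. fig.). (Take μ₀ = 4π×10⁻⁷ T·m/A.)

I ≈ 1.29 A

For a circular arc, B = μ₀Iφ/(4πR) with φ in radians; here φ = 4.66 rad.
So I = 4πRB/(μ₀φ) = 4π × 0.175 × 3.44×10⁻⁶ / (4π×10⁻⁷ × 4.66) = 1.29 A.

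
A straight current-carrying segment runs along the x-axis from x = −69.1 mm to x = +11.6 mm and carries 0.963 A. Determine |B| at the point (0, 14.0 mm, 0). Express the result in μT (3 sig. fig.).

B ≈ 11.1 μT

For a finite straight segment, B = (μ₀I/4πd)(sinθ₁ + sinθ₂), where θ₁, θ₂ are the angles from the perpendicular to each end.
The perpendicular distance is d = 0.014 m; the end-offsets along the wire are a = 0.0691 m and b = 0.0116 m.
sinθ₁ = 0.0691/√(0.0691²+0.014²) = 0.9801; sinθ₂ = 0.0116/√(0.0116²+0.014²) = 0.6380.
B = (4π×10⁻⁷ × 0.963) / (4π × 0.014) × (0.9801 + 0.6380) = 1.11×10⁻⁵ T.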